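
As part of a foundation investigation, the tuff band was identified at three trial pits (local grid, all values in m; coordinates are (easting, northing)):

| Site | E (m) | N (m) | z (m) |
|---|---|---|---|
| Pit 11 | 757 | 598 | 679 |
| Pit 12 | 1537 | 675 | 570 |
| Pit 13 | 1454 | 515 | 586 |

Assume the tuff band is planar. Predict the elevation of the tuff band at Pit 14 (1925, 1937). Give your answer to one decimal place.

Let the plane be z = a·E + b·N + c.
Pit 12−Pit 11: 780a + 77b = −109;  Pit 13−Pit 11: 697a − 83b = −93.
Solving gives a = −0.136881, b = −0.028993.
Then c = 679 − a·757 − b·598 = 799.96.
At (1925, 1937): z = −263.5 − 56.2 + 799.96 = 480.3 m.

480.3 m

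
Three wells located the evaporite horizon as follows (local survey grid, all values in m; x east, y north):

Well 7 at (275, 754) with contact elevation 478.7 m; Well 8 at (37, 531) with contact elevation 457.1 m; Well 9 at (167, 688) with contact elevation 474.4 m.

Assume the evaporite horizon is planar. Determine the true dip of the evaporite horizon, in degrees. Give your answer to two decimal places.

Two edge vectors: Well 7→Well 8 = (-238, -223, -21.6), Well 7→Well 9 = (-108, -66, -4.3).
Normal n = (Well 7→Well 8) × (Well 7→Well 9) = (-466.7, 1309.4, -8376).
So ∂z/∂x = −n_x/n_z = −0.05572 and ∂z/∂y = −n_y/n_z = 0.15633.
Gradient magnitude |∇z| = √(a² + b²) = √(0.00310 + 0.02444) = 0.16596.
True dip = arctan(0.16596) = 9.42°, dipping toward SSE (azimuth ≈ 160°).

9.42°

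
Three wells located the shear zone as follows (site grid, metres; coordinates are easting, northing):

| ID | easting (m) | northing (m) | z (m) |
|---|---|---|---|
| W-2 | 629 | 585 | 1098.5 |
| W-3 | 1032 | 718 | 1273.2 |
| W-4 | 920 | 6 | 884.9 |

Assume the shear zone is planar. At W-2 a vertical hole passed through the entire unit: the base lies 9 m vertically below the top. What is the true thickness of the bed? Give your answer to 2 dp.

7.82 m

Two edge vectors: W-2→W-3 = (403, 133, 174.7), W-2→W-4 = (291, -579, -213.6).
Normal n = (W-2→W-3) × (W-2→W-4) = (72742.5, 136918.5, -272040).
So ∂z/∂easting = −n_x/n_z = 0.26740 and ∂z/∂northing = −n_y/n_z = 0.50330.
|∇z| = √(a²+b²) = 0.56993, so dip δ = arctan(0.56993) = 29.68°.
True thickness = vertical thickness × cos δ = 9 × cos 29.68° = 7.82 m.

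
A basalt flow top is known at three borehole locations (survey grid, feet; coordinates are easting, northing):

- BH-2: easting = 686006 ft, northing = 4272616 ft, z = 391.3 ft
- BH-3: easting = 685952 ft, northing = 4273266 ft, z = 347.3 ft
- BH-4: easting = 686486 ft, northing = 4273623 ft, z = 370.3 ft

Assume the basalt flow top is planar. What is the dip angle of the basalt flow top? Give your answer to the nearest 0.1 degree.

5.9°

Two edge vectors: BH-2→BH-3 = (-54, 650, -44), BH-2→BH-4 = (480, 1007, -21).
Normal n = (BH-2→BH-3) × (BH-2→BH-4) = (30658, -22254, -366378).
So ∂z/∂easting = −n_x/n_z = 0.08368 and ∂z/∂northing = −n_y/n_z = −0.06074.
Gradient magnitude |∇z| = √(a² + b²) = √(0.00700 + 0.00369) = 0.10340.
True dip = arctan(0.10340) = 5.9°, dipping toward NW (azimuth ≈ 306°).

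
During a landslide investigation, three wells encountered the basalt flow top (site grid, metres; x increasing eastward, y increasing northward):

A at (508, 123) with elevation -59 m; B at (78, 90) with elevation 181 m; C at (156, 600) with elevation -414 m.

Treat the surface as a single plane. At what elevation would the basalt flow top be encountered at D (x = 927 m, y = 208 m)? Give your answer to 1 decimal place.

-350.7 m

Let the plane be z = a·x + b·y + c.
B−A: −430a − 33b = 240;  C−A: −352a + 477b = −355.
Solving gives a = −0.47417, b = −1.09415.
Then c = -59 − a·508 − b·123 = 316.46.
At (927, 208): z = −439.6 − 227.6 + 316.46 = -350.7 m.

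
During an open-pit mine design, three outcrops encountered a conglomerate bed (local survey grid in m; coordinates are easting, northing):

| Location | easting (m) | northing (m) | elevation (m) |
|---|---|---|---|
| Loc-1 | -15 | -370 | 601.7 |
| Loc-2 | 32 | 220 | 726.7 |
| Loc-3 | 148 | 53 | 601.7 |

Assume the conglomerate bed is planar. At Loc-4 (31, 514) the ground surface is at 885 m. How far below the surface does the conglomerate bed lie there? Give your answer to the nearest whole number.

Two edge vectors: Loc-1→Loc-2 = (47, 590, 125), Loc-1→Loc-3 = (163, 423, 0).
Normal n = (Loc-1→Loc-2) × (Loc-1→Loc-3) = (-52875, 20375, -76289).
So ∂z/∂easting = −n_x/n_z = −0.69309 and ∂z/∂northing = −n_y/n_z = 0.26708.
Intercept c from Loc-1: 601.7 − 10.40 + 98.82 = 690.12.
At (31, 514): z_contact = −21.5 + 137.3 + 690.12 = 805.9 m.
Depth below ground = 885 − 805.9 = 79 m.

79 m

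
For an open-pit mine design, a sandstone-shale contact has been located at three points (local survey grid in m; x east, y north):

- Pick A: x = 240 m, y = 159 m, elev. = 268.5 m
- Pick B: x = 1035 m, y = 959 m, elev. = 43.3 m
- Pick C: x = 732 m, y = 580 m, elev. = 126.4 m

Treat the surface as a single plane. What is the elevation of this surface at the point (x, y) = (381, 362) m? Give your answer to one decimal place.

Let the plane be z = a·x + b·y + c.
Pick B−Pick A: 795a + 800b = −225.2;  Pick C−Pick A: 492a + 421b = −142.1.
Solving gives a = −0.320360, b = 0.036858.
Then c = 268.5 − a·240 − b·159 = 339.53.
At (381, 362): z = −122.1 + 13.3 + 339.53 = 230.8 m.

230.8 m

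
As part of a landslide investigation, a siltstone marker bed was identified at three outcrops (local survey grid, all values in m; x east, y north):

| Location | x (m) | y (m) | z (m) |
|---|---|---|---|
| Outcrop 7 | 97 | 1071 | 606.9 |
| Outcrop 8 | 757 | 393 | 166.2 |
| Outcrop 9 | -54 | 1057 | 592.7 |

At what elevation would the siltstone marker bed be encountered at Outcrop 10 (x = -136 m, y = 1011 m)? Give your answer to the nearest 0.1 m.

Two edge vectors: Outcrop 7→Outcrop 8 = (660, -678, -440.7), Outcrop 7→Outcrop 9 = (-151, -14, -14.2).
Normal n = (Outcrop 7→Outcrop 8) × (Outcrop 7→Outcrop 9) = (3457.8, 75917.7, -111618).
So ∂z/∂x = −n_x/n_z = 0.030979 and ∂z/∂y = −n_y/n_z = 0.680156.
Intercept c from Outcrop 7: 606.9 − 3.00 − 728.45 = −124.55.
At (-136, 1011): z = −4.2 + 687.6 − 124.55 = 558.9 m.

558.9 m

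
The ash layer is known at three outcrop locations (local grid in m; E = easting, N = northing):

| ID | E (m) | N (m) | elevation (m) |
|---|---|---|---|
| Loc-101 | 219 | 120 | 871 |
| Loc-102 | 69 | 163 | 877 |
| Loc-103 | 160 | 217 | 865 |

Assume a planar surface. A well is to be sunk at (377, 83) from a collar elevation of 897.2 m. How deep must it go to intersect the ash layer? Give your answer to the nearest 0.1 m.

33.4 m

Let the plane be z = a·E + b·N + c.
Loc-102−Loc-101: −150a + 43b = 6;  Loc-103−Loc-101: −59a + 97b = −6.
Solving gives a = −0.06992, b = −0.10439.
Then c = 871 − a·219 − b·120 = 898.84.
At (377, 83): z_contact = −26.36 − 8.66 + 898.84 = 863.81 m.
Depth below ground = 897.2 − 863.81 = 33.4 m.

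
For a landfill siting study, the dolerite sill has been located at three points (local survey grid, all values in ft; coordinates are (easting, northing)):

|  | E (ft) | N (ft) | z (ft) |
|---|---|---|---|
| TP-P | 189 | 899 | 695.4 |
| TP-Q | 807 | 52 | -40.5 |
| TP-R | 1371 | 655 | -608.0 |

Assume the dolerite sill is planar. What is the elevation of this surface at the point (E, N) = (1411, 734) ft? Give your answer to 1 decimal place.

-645.5 ft

Let the plane be z = a·E + b·N + c.
TP-Q−TP-P: 618a − 847b = −735.9;  TP-R−TP-P: 1182a − 244b = −1303.4.
Solving gives a = −1.087090, b = 0.075653.
Then c = 695.4 − a·189 − b·899 = 832.85.
At (1411, 734): z = −1533.9 + 55.5 + 832.85 = -645.5 ft.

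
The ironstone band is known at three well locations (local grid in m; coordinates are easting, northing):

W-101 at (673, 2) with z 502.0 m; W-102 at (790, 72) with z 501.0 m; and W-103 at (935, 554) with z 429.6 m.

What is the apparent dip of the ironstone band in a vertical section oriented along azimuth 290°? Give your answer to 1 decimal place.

Two edge vectors: W-101→W-102 = (117, 70, -1), W-101→W-103 = (262, 552, -72.4).
Normal n = (W-101→W-102) × (W-101→W-103) = (-4516, 8208.8, 46244).
So ∂z/∂easting = −n_x/n_z = 0.09766 and ∂z/∂northing = −n_y/n_z = −0.17751.
Unit vector along 290° is (sin 290°, cos 290°) = (-0.9397, 0.3420).
Slope in that direction = a·(-0.9397) + b·(0.3420) = −0.15248.
Apparent dip = arctan|0.15248| = 8.7° (true dip is 11.5°, so apparent ≤ true as expected).

8.7°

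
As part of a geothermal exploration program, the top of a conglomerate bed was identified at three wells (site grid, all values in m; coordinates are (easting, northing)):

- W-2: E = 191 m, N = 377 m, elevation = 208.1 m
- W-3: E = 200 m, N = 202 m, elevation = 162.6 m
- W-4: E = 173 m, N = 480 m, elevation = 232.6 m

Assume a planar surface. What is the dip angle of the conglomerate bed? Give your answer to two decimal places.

17.93°

Let the plane be z = a·E + b·N + c.
W-3−W-2: 9a − 175b = −45.5;  W-4−W-2: −18a + 103b = 24.5.
Solving gives a = 0.17949, b = 0.26923.
Gradient magnitude |∇z| = √(a² + b²) = √(0.03222 + 0.07249) = 0.32358.
True dip = arctan(0.32358) = 17.93°, dipping toward SSW (azimuth ≈ 214°).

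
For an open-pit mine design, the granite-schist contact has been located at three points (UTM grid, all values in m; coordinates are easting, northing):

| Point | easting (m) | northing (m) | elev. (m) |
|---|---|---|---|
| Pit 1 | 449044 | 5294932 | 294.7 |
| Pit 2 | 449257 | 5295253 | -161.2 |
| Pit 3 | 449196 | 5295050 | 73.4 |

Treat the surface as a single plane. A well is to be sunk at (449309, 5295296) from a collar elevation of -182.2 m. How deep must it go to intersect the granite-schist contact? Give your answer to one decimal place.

57.2 m

Two edge vectors: Pit 1→Pit 2 = (213, 321, -455.9), Pit 1→Pit 3 = (152, 118, -221.3).
Normal n = (Pit 1→Pit 2) × (Pit 1→Pit 3) = (-17241.1, -22159.9, -23658).
So ∂z/∂easting = −n_x/n_z = −0.728764054 and ∂z/∂northing = −n_y/n_z = −0.936676811.
Intercept c from Pit 1: 294.7 + 327247.13 + 4959640.02 = 5287181.85.
At (449309, 5295296): z_contact = −327440.25 − 4959980.97 + 5287181.85 = -239.37 m.
Depth below ground = -182.2 − (-239.37) = 57.2 m.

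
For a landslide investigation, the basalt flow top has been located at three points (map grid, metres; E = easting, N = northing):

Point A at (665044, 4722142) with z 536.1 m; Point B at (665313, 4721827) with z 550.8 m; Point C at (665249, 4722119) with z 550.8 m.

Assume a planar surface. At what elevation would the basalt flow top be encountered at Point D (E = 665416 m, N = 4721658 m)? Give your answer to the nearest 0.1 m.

Two edge vectors: Point A→Point B = (269, -315, 14.7), Point A→Point C = (205, -23, 14.7).
Normal n = (Point A→Point B) × (Point A→Point C) = (-4292.4, -940.8, 58388).
So ∂z/∂E = −n_x/n_z = 0.073515106 and ∂z/∂N = −n_y/n_z = 0.016112900.
Intercept c from Point A: 536.1 − 48890.78 − 76087.40 = −124442.08.
At (665416, 4721658): z = 48918.1 + 76079.6 − 124442.08 = 555.6 m.

555.6 m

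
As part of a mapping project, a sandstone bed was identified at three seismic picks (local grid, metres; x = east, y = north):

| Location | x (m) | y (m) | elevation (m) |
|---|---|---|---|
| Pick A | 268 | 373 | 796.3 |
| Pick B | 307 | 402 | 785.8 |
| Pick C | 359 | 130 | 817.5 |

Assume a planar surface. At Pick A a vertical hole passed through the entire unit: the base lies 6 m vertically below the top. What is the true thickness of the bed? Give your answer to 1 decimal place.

5.9 m

Let the plane be z = a·x + b·y + c.
Pick B−Pick A: 39a + 29b = −10.5;  Pick C−Pick A: 91a − 243b = 21.2.
Solving gives a = −0.15985, b = −0.14710.
|∇z| = √(a²+b²) = 0.21723, so dip δ = arctan(0.21723) = 12.26°.
True thickness = vertical thickness × cos δ = 6 × cos 12.26° = 5.9 m.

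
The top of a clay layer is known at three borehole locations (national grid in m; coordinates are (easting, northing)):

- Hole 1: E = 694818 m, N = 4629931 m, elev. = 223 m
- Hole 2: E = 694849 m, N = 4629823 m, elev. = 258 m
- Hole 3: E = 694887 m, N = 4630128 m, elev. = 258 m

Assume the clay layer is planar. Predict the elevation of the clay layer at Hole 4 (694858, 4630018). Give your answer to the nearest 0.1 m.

Two edge vectors: Hole 1→Hole 2 = (31, -108, 35), Hole 1→Hole 3 = (69, 197, 35).
Normal n = (Hole 1→Hole 2) × (Hole 1→Hole 3) = (-10675, 1330, 13559).
So ∂z/∂E = −n_x/n_z = 0.787299948 and ∂z/∂N = −n_y/n_z = −0.098089830.
Intercept c from Hole 1: 223 − 547030.18 + 454149.14 = −92658.03.
At (694858, 4630018): z = 547061.7 − 454157.7 − 92658.03 = 246.0 m.

246.0 m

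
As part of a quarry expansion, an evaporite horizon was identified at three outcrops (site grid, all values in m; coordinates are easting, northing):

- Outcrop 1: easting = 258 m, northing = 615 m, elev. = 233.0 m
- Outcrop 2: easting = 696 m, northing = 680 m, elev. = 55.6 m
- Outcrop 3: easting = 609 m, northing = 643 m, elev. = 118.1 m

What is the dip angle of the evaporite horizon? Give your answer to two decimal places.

49.15°

Two edge vectors: Outcrop 1→Outcrop 2 = (438, 65, -177.4), Outcrop 1→Outcrop 3 = (351, 28, -114.9).
Normal n = (Outcrop 1→Outcrop 2) × (Outcrop 1→Outcrop 3) = (-2501.3, -11941.2, -10551).
So ∂z/∂easting = −n_x/n_z = −0.23707 and ∂z/∂northing = −n_y/n_z = −1.13176.
Gradient magnitude |∇z| = √(a² + b²) = √(0.05620 + 1.28088) = 1.15632.
True dip = arctan(1.15632) = 49.15°, dipping toward NNE (azimuth ≈ 012°).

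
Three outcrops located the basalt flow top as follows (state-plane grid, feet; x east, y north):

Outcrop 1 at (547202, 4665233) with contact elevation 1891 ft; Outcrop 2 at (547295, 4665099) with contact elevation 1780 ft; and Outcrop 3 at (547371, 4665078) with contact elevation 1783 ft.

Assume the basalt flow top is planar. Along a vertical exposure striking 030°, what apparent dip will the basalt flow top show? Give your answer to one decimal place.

47.3°

Let the plane be z = a·x + b·y + c.
Outcrop 2−Outcrop 1: 93a − 134b = −111;  Outcrop 3−Outcrop 1: 169a − 155b = −108.
Solving gives a = 0.33204, b = 1.05880.
Unit vector along 030° is (sin 30°, cos 30°) = (0.5000, 0.8660).
Slope in that direction = a·(0.5000) + b·(0.8660) = 1.08297.
Apparent dip = arctan|1.08297| = 47.3° (true dip is 48.0°, so apparent ≤ true as expected).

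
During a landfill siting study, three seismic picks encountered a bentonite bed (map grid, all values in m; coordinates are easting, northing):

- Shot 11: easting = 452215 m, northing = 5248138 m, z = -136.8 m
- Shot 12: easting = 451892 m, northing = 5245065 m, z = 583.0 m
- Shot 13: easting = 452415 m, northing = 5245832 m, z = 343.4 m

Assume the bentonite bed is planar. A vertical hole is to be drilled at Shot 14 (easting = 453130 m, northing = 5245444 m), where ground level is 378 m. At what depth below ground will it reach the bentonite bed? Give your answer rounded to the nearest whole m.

Two edge vectors: Shot 11→Shot 12 = (-323, -3073, 719.8), Shot 11→Shot 13 = (200, -2306, 480.2).
Normal n = (Shot 11→Shot 12) × (Shot 11→Shot 13) = (184204.2, 299064.6, 1359438).
So ∂z/∂easting = −n_x/n_z = −0.13550026 and ∂z/∂northing = −n_y/n_z = −0.21999135.
Intercept c from Shot 11: -136.8 + 61275.25 + 1154544.96 = 1215683.41.
At (453130, 5245444): z_contact = −61399.2 − 1153952.3 + 1215683.41 = 331.9 m.
Depth below ground = 378 − 331.9 = 46 m.

46 m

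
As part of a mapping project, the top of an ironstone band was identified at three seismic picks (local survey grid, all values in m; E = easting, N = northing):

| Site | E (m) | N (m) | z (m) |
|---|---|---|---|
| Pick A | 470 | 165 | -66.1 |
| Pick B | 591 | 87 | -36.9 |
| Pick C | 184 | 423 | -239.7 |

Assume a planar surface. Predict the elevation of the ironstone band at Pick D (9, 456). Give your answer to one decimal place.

Two edge vectors: Pick A→Pick B = (121, -78, 29.2), Pick A→Pick C = (-286, 258, -173.6).
Normal n = (Pick A→Pick B) × (Pick A→Pick C) = (6007.2, 12654.4, 8910).
So ∂z/∂E = −n_x/n_z = −0.67421 and ∂z/∂N = −n_y/n_z = −1.42025.
Intercept c from Pick A: -66.1 + 316.88 + 234.34 = 485.12.
At (9, 456): z = −6.1 − 647.6 + 485.12 = -168.6 m.

-168.6 m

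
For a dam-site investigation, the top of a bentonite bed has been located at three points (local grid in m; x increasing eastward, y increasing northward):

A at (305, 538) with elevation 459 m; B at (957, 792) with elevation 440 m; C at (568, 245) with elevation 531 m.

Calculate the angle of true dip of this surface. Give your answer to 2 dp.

11.72°

Let the plane be z = a·x + b·y + c.
B−A: 652a + 254b = −19;  C−A: 263a − 293b = 72.
Solving gives a = 0.04934, b = −0.20145.
Gradient magnitude |∇z| = √(a² + b²) = √(0.00243 + 0.04058) = 0.20740.
True dip = arctan(0.20740) = 11.72°, dipping toward NNW (azimuth ≈ 346°).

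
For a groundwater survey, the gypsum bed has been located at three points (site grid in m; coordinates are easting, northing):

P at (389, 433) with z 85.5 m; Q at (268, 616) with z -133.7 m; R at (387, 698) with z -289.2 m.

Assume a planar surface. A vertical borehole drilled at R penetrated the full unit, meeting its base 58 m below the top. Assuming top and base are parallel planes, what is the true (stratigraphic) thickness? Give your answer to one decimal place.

Two edge vectors: P→Q = (-121, 183, -219.2), P→R = (-2, 265, -374.7).
Normal n = (P→Q) × (P→R) = (-10482.1, -44900.3, -31699).
So ∂z/∂easting = −n_x/n_z = −0.33068 and ∂z/∂northing = −n_y/n_z = −1.41646.
|∇z| = √(a²+b²) = 1.45454, so dip δ = arctan(1.45454) = 55.49°.
True thickness = vertical thickness × cos δ = 58 × cos 55.49° = 32.9 m.

32.9 m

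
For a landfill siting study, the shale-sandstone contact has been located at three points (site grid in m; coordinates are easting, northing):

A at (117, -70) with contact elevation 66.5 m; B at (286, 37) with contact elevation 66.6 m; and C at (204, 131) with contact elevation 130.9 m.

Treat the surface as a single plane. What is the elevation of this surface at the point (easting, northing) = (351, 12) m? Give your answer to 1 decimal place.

37.5 m

Two edge vectors: A→B = (169, 107, 0.1), A→C = (87, 201, 64.4).
Normal n = (A→B) × (A→C) = (6870.7, -10874.9, 24660).
So ∂z/∂easting = −n_x/n_z = −0.27862 and ∂z/∂northing = −n_y/n_z = 0.44099.
Intercept c from A: 66.5 + 32.60 + 30.87 = 129.97.
At (351, 12): z = −97.8 + 5.3 + 129.97 = 37.5 m.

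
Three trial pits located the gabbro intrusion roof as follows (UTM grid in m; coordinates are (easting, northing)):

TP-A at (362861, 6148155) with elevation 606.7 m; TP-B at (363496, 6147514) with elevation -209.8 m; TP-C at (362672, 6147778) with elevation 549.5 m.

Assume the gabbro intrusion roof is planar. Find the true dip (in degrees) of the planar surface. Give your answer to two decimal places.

Let the plane be z = a·E + b·N + c.
TP-B−TP-A: 635a − 641b = −816.5;  TP-C−TP-A: −189a − 377b = −57.2.
Solving gives a = −0.75207, b = 0.52876.
Gradient magnitude |∇z| = √(a² + b²) = √(0.56561 + 0.27958) = 0.91935.
True dip = arctan(0.91935) = 42.59°, dipping toward SE (azimuth ≈ 125°).

42.59°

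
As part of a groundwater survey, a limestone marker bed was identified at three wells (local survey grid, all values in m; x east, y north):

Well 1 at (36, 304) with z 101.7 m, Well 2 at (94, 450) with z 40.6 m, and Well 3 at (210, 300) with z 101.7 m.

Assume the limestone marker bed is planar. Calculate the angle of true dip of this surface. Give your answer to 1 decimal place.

Let the plane be z = a·x + b·y + c.
Well 2−Well 1: 58a + 146b = −61.1;  Well 3−Well 1: 174a − 4b = 0.
Solving gives a = −0.00953, b = −0.41471.
Gradient magnitude |∇z| = √(a² + b²) = √(0.00009 + 0.17198) = 0.41482.
True dip = arctan(0.41482) = 22.5°, dipping toward N (azimuth ≈ 001°).

22.5°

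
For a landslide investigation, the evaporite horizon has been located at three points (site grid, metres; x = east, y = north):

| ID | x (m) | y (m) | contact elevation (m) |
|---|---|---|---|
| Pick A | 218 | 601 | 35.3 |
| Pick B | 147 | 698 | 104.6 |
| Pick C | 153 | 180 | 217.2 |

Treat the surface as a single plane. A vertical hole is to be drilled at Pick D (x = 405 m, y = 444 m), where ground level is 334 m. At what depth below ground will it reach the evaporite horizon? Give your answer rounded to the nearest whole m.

504 m

Two edge vectors: Pick A→Pick B = (-71, 97, 69.3), Pick A→Pick C = (-65, -421, 181.9).
Normal n = (Pick A→Pick B) × (Pick A→Pick C) = (46819.6, 8410.4, 36196).
So ∂z/∂x = −n_x/n_z = −1.29350 and ∂z/∂y = −n_y/n_z = −0.23236.
Intercept c from Pick A: 35.3 + 281.98 + 139.65 = 456.93.
At (405, 444): z_contact = −523.9 − 103.2 + 456.93 = -170.1 m.
Depth below ground = 334 − (-170.1) = 504 m.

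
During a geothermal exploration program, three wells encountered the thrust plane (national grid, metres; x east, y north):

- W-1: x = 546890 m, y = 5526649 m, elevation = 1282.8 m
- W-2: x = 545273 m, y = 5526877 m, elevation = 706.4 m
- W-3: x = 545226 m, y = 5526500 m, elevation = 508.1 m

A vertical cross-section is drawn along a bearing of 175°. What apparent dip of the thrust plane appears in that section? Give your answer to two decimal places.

23.49°

Let the plane be z = a·x + b·y + c.
W-2−W-1: −1617a + 228b = −576.4;  W-3−W-1: −1664a − 149b = −774.7.
Solving gives a = 0.42319, b = 0.47324.
Unit vector along 175° is (sin 175°, cos 175°) = (0.0872, -0.9962).
Slope in that direction = a·(0.0872) + b·(-0.9962) = −0.43455.
Apparent dip = arctan|0.43455| = 23.49° (true dip is 32.4°, so apparent ≤ true as expected).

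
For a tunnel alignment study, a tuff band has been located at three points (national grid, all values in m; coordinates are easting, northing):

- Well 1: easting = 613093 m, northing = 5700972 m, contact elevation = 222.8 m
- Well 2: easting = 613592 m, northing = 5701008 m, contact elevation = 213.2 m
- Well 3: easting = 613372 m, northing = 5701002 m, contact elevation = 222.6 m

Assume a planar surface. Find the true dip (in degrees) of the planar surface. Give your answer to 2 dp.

27.77°

Let the plane be z = a·easting + b·northing + c.
Well 2−Well 1: 499a + 36b = −9.6;  Well 3−Well 1: 279a + 30b = −0.2.
Solving gives a = −0.05700, b = 0.52347.
Gradient magnitude |∇z| = √(a² + b²) = √(0.00325 + 0.27402) = 0.52656.
True dip = arctan(0.52656) = 27.77°, dipping toward S (azimuth ≈ 174°).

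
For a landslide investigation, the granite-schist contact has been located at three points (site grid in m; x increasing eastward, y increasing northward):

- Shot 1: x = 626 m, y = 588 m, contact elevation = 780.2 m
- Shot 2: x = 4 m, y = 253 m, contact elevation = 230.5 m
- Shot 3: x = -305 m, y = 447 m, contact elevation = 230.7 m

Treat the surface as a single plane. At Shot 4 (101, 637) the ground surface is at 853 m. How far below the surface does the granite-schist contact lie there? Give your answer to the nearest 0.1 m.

285.2 m

Let the plane be z = a·x + b·y + c.
Shot 2−Shot 1: −622a − 335b = −549.7;  Shot 3−Shot 1: −931a − 141b = −549.5.
Solving gives a = 0.47539, b = 0.75823.
Then c = 780.2 − a·626 − b·588 = 36.77.
At (101, 637): z_contact = 48.01 + 482.99 + 36.77 = 567.77 m.
Depth below ground = 853 − 567.77 = 285.2 m.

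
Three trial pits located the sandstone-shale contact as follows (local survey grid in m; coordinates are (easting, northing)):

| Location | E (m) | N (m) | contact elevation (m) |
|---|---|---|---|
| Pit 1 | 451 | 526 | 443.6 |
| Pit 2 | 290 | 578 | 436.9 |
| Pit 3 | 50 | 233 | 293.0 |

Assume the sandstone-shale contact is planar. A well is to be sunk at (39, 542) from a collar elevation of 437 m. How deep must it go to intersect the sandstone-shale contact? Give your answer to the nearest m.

48 m

Let the plane be z = a·E + b·N + c.
Pit 2−Pit 1: −161a + 52b = −6.7;  Pit 3−Pit 1: −401a − 293b = −150.6.
Solving gives a = 0.14398, b = 0.31694.
Then c = 443.6 − a·451 − b·526 = 211.95.
At (39, 542): z_contact = 5.6 + 171.8 + 211.95 = 389.4 m.
Depth below ground = 437 − 389.4 = 48 m.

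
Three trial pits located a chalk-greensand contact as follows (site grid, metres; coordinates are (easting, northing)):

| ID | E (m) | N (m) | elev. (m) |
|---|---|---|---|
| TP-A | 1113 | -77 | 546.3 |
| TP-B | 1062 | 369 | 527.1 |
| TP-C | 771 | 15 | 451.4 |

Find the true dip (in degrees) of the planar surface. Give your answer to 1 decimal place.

15.4°

Two edge vectors: TP-A→TP-B = (-51, 446, -19.2), TP-A→TP-C = (-342, 92, -94.9).
Normal n = (TP-A→TP-B) × (TP-A→TP-C) = (-40559, 1726.5, 147840).
So ∂z/∂E = −n_x/n_z = 0.27434 and ∂z/∂N = −n_y/n_z = −0.01168.
Gradient magnitude |∇z| = √(a² + b²) = √(0.07526 + 0.00014) = 0.27459.
True dip = arctan(0.27459) = 15.4°, dipping toward W (azimuth ≈ 272°).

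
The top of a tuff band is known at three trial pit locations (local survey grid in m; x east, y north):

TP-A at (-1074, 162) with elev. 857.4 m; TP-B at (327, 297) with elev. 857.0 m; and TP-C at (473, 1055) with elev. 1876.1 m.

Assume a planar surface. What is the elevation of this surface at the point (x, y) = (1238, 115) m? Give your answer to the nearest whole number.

487 m

Two edge vectors: TP-A→TP-B = (1401, 135, -0.4), TP-A→TP-C = (1547, 893, 1018.7).
Normal n = (TP-A→TP-B) × (TP-A→TP-C) = (137881.7, -1427817.5, 1042248).
So ∂z/∂x = −n_x/n_z = −0.13229 and ∂z/∂y = −n_y/n_z = 1.36994.
Intercept c from TP-A: 857.4 − 142.08 − 221.93 = 493.39.
At (1238, 115): z = −163.8 + 157.5 + 493.39 = 487.2 m.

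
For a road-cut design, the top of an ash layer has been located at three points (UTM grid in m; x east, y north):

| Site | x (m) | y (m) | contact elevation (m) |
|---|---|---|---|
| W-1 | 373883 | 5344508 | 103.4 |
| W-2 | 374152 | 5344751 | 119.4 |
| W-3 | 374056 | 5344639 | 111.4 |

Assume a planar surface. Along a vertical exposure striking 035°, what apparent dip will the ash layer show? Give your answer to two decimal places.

Let the plane be z = a·x + b·y + c.
W-2−W-1: 269a + 243b = 16;  W-3−W-1: 173a + 131b = 8.
Solving gives a = −0.02235, b = 0.09059.
Unit vector along 035° is (sin 35°, cos 35°) = (0.5736, 0.8192).
Slope in that direction = a·(0.5736) + b·(0.8192) = 0.06138.
Apparent dip = arctan|0.06138| = 3.51° (true dip is 5.3°, so apparent ≤ true as expected).

3.51°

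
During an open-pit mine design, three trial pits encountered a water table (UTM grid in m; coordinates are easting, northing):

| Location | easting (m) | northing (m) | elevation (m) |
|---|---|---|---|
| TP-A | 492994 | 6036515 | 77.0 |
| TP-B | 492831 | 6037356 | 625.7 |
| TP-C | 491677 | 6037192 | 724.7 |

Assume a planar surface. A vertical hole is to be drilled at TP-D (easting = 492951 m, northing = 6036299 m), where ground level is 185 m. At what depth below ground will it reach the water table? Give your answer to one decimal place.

Two edge vectors: TP-A→TP-B = (-163, 841, 548.7), TP-A→TP-C = (-1317, 677, 647.7).
Normal n = (TP-A→TP-B) × (TP-A→TP-C) = (173245.8, -617062.8, 997246).
So ∂z/∂easting = −n_x/n_z = −0.173724237 and ∂z/∂northing = −n_y/n_z = 0.618766884.
Intercept c from TP-A: 77 + 85645.01 − 3735195.58 = −3649473.57.
At (492951, 6036299): z_contact = −85637.54 + 3735061.92 − 3649473.57 = -49.18 m.
Depth below ground = 185 − (-49.18) = 234.2 m.

234.2 m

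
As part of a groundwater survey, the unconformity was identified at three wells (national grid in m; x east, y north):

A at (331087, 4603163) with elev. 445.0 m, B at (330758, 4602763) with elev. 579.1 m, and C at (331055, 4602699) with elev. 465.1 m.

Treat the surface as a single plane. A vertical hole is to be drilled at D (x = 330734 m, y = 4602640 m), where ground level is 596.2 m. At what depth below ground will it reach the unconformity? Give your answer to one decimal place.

Let the plane be z = a·x + b·y + c.
B−A: −329a − 400b = 134.1;  C−A: −32a − 464b = 20.1.
Solving gives a = −0.387415628, b = −0.016600646.
Then c = 445 − a·331087 − b·4603163 = 205128.76.
At (330734, 4602640): z_contact = −128131.52 − 76406.80 + 205128.76 = 590.44 m.
Depth below ground = 596.2 − 590.44 = 5.8 m.

5.8 m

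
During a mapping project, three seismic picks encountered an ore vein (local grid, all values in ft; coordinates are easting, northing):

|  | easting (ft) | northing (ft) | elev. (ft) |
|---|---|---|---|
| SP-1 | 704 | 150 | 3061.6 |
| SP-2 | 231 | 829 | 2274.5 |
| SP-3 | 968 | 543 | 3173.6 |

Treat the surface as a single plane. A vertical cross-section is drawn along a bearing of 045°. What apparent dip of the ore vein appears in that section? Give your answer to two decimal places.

Two edge vectors: SP-1→SP-2 = (-473, 679, -787.1), SP-1→SP-3 = (264, 393, 112).
Normal n = (SP-1→SP-2) × (SP-1→SP-3) = (385378.3, -154818.4, -365145).
So ∂z/∂easting = −n_x/n_z = 1.05541 and ∂z/∂northing = −n_y/n_z = −0.42399.
Unit vector along 045° is (sin 45°, cos 45°) = (0.7071, 0.7071).
Slope in that direction = a·(0.7071) + b·(0.7071) = 0.44648.
Apparent dip = arctan|0.44648| = 24.06° (true dip is 48.7°, so apparent ≤ true as expected).

24.06°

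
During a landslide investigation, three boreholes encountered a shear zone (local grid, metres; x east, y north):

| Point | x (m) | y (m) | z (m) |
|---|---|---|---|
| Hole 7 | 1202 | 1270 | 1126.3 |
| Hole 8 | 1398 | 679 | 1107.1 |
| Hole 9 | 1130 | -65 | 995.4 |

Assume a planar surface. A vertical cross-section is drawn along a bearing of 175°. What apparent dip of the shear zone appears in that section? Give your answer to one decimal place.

Two edge vectors: Hole 7→Hole 8 = (196, -591, -19.2), Hole 7→Hole 9 = (-72, -1335, -130.9).
Normal n = (Hole 7→Hole 8) × (Hole 7→Hole 9) = (51729.9, 27038.8, -304212).
So ∂z/∂x = −n_x/n_z = 0.17005 and ∂z/∂y = −n_y/n_z = 0.08888.
Unit vector along 175° is (sin 175°, cos 175°) = (0.0872, -0.9962).
Slope in that direction = a·(0.0872) + b·(-0.9962) = −0.07372.
Apparent dip = arctan|0.07372| = 4.2° (true dip is 10.9°, so apparent ≤ true as expected).

4.2°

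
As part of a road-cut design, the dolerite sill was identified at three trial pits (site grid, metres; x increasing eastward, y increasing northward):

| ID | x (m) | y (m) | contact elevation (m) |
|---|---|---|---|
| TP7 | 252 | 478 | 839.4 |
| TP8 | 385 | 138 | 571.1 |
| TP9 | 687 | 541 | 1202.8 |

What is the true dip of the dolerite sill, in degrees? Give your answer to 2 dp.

51.50°

Two edge vectors: TP7→TP8 = (133, -340, -268.3), TP7→TP9 = (435, 63, 363.4).
Normal n = (TP7→TP8) × (TP7→TP9) = (-106653.1, -165042.7, 156279).
So ∂z/∂x = −n_x/n_z = 0.68245 and ∂z/∂y = −n_y/n_z = 1.05608.
Gradient magnitude |∇z| = √(a² + b²) = √(0.46574 + 1.11530) = 1.25739.
True dip = arctan(1.25739) = 51.50°, dipping toward SSW (azimuth ≈ 213°).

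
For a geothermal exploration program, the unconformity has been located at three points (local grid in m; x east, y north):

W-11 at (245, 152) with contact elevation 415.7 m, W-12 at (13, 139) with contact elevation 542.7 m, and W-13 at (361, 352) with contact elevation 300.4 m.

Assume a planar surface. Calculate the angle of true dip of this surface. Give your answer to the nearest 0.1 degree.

30.8°

Two edge vectors: W-11→W-12 = (-232, -13, 127), W-11→W-13 = (116, 200, -115.3).
Normal n = (W-11→W-12) × (W-11→W-13) = (-23901.1, -12017.6, -44892).
So ∂z/∂x = −n_x/n_z = −0.53241 and ∂z/∂y = −n_y/n_z = −0.26770.
Gradient magnitude |∇z| = √(a² + b²) = √(0.28346 + 0.07166) = 0.59593.
True dip = arctan(0.59593) = 30.8°, dipping toward ENE (azimuth ≈ 063°).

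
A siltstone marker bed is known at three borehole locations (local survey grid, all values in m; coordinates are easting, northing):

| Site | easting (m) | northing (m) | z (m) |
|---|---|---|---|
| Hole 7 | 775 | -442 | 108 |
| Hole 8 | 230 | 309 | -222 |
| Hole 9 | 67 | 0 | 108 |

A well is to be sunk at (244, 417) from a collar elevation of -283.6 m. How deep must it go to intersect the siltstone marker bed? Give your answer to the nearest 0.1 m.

Let the plane be z = a·easting + b·northing + c.
Hole 8−Hole 7: −545a + 751b = −330;  Hole 9−Hole 7: −708a + 442b = 0.
Solving gives a = −0.50155, b = −0.80339.
Then c = 108 − a·775 − b·-442 = 141.60.
At (244, 417): z_contact = −122.38 − 335.01 + 141.60 = -315.79 m.
Depth below ground = -283.6 − (-315.79) = 32.2 m.

32.2 m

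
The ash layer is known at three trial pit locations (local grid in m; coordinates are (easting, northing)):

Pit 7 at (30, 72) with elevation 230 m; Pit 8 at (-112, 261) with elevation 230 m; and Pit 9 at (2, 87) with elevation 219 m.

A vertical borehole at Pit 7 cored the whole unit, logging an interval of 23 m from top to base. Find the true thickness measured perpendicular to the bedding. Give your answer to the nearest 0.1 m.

17.8 m

Let the plane be z = a·E + b·N + c.
Pit 8−Pit 7: −142a + 189b = 0;  Pit 9−Pit 7: −28a + 15b = −11.
Solving gives a = 0.65750, b = 0.49399.
|∇z| = √(a²+b²) = 0.82239, so dip δ = arctan(0.82239) = 39.43°.
True thickness = vertical thickness × cos δ = 23 × cos 39.43° = 17.8 m.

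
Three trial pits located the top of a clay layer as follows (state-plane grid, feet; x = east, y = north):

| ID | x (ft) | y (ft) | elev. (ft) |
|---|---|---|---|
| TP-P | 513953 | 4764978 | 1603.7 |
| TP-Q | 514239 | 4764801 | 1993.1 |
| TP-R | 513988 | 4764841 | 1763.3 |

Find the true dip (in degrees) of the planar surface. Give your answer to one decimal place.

Two edge vectors: TP-P→TP-Q = (286, -177, 389.4), TP-P→TP-R = (35, -137, 159.6).
Normal n = (TP-P→TP-Q) × (TP-P→TP-R) = (25098.6, -32016.6, -32987).
So ∂z/∂x = −n_x/n_z = 0.76086 and ∂z/∂y = −n_y/n_z = −0.97058.
Gradient magnitude |∇z| = √(a² + b²) = √(0.57891 + 0.94203) = 1.23327.
True dip = arctan(1.23327) = 51.0°, dipping toward NW (azimuth ≈ 322°).

51.0°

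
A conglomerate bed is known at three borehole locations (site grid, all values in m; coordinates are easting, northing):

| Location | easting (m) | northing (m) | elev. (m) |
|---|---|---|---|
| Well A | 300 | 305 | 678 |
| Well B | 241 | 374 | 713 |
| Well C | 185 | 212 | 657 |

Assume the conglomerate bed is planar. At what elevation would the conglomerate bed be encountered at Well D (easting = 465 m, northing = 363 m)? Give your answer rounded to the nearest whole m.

679 m

Let the plane be z = a·easting + b·northing + c.
Well B−Well A: −59a + 69b = 35;  Well C−Well A: −115a − 93b = −21.
Solving gives a = −0.13456, b = 0.39219.
Then c = 678 − a·300 − b·305 = 598.75.
At (465, 363): z = −62.6 + 142.4 + 598.75 = 678.5 m.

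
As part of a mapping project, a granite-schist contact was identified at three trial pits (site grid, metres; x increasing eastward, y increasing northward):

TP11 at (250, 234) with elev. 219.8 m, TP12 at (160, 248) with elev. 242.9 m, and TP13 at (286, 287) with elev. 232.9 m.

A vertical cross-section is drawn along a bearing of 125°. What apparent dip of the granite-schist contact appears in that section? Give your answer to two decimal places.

Let the plane be z = a·x + b·y + c.
TP12−TP11: −90a + 14b = 23.1;  TP13−TP11: 36a + 53b = 13.1.
Solving gives a = −0.19736, b = 0.38123.
Unit vector along 125° is (sin 125°, cos 125°) = (0.8192, -0.5736).
Slope in that direction = a·(0.8192) + b·(-0.5736) = −0.38034.
Apparent dip = arctan|0.38034| = 20.82° (true dip is 23.2°, so apparent ≤ true as expected).

20.82°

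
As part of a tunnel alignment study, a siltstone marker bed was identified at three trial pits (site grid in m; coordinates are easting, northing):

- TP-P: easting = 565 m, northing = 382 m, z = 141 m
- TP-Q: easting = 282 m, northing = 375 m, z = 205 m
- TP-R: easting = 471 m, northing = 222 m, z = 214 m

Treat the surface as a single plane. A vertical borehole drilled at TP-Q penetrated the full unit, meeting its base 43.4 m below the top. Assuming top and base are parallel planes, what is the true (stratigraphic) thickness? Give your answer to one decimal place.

40.4 m

Let the plane be z = a·easting + b·northing + c.
TP-Q−TP-P: −283a − 7b = 64;  TP-R−TP-P: −94a − 160b = 73.
Solving gives a = −0.21803, b = −0.32816.
|∇z| = √(a²+b²) = 0.39399, so dip δ = arctan(0.39399) = 21.50°.
True thickness = vertical thickness × cos δ = 43.4 × cos 21.50° = 40.4 m.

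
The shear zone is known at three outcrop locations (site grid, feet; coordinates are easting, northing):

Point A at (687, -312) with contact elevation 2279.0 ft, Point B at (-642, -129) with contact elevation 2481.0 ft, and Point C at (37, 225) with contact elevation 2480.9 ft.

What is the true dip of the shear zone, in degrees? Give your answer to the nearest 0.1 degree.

Two edge vectors: Point A→Point B = (-1329, 183, 202), Point A→Point C = (-650, 537, 201.9).
Normal n = (Point A→Point B) × (Point A→Point C) = (-71526.3, 137025.1, -594723).
So ∂z/∂easting = −n_x/n_z = −0.12027 and ∂z/∂northing = −n_y/n_z = 0.23040.
Gradient magnitude |∇z| = √(a² + b²) = √(0.01446 + 0.05308) = 0.25990.
True dip = arctan(0.25990) = 14.6°, dipping toward SSE (azimuth ≈ 152°).

14.6°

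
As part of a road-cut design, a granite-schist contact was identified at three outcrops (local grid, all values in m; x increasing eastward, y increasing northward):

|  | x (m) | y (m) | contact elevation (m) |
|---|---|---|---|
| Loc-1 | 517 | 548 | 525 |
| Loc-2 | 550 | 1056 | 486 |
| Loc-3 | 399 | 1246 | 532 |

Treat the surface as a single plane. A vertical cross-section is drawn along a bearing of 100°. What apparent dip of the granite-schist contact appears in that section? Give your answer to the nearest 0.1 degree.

Two edge vectors: Loc-1→Loc-2 = (33, 508, -39), Loc-1→Loc-3 = (-118, 698, 7).
Normal n = (Loc-1→Loc-2) × (Loc-1→Loc-3) = (30778, 4371, 82978).
So ∂z/∂x = −n_x/n_z = −0.37092 and ∂z/∂y = −n_y/n_z = −0.05268.
Unit vector along 100° is (sin 100°, cos 100°) = (0.9848, -0.1736).
Slope in that direction = a·(0.9848) + b·(-0.1736) = −0.35614.
Apparent dip = arctan|0.35614| = 19.6° (true dip is 20.5°, so apparent ≤ true as expected).

19.6°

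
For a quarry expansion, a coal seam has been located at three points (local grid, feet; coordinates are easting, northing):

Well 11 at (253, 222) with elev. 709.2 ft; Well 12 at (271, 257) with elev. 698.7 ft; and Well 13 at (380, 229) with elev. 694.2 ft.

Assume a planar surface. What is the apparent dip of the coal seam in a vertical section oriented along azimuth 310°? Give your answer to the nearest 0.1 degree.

4.5°

Two edge vectors: Well 11→Well 12 = (18, 35, -10.5), Well 11→Well 13 = (127, 7, -15).
Normal n = (Well 11→Well 12) × (Well 11→Well 13) = (-451.5, -1063.5, -4319).
So ∂z/∂easting = −n_x/n_z = −0.10454 and ∂z/∂northing = −n_y/n_z = −0.24624.
Unit vector along 310° is (sin 310°, cos 310°) = (-0.7660, 0.6428).
Slope in that direction = a·(-0.7660) + b·(0.6428) = −0.07820.
Apparent dip = arctan|0.07820| = 4.5° (true dip is 15.0°, so apparent ≤ true as expected).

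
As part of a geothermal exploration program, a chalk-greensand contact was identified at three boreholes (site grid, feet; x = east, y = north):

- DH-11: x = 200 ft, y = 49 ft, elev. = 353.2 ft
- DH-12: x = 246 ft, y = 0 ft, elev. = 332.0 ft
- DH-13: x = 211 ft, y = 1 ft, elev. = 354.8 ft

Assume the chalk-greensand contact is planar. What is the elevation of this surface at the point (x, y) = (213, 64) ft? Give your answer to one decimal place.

341.9 ft

Let the plane be z = a·x + b·y + c.
DH-12−DH-11: 46a − 49b = −21.2;  DH-13−DH-11: 11a − 48b = 1.6.
Solving gives a = −0.65668, b = −0.18382.
Then c = 353.2 − a·200 − b·49 = 493.54.
At (213, 64): z = −139.9 − 11.8 + 493.54 = 341.9 ft.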